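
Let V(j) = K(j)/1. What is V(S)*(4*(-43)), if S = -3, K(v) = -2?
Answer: 344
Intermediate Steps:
V(j) = -2 (V(j) = -2/1 = -2*1 = -2)
V(S)*(4*(-43)) = -8*(-43) = -2*(-172) = 344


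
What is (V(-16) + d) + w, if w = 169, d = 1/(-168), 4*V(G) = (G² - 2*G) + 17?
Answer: 41201/168 ≈ 245.24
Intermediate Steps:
V(G) = 17/4 - G/2 + G²/4 (V(G) = ((G² - 2*G) + 17)/4 = (17 + G² - 2*G)/4 = 17/4 - G/2 + G²/4)
d = -1/168 ≈ -0.0059524
(V(-16) + d) + w = ((17/4 - ½*(-16) + (¼)*(-16)²) - 1/168) + 169 = ((17/4 + 8 + (¼)*256) - 1/168) + 169 = ((17/4 + 8 + 64) - 1/168) + 169 = (305/4 - 1/168) + 169 = 12809/168 + 169 = 41201/168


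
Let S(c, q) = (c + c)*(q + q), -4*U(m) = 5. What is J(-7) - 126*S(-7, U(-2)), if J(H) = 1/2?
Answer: -8819/2 ≈ -4409.5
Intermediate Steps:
U(m) = -5/4 (U(m) = -1/4*5 = -5/4)
S(c, q) = 4*c*q (S(c, q) = (2*c)*(2*q) = 4*c*q)
J(H) = 1/2
J(-7) - 126*S(-7, U(-2)) = 1/2 - 504*(-7)*(-5)/4 = 1/2 - 126*35 = 1/2 - 4410 = -8819/2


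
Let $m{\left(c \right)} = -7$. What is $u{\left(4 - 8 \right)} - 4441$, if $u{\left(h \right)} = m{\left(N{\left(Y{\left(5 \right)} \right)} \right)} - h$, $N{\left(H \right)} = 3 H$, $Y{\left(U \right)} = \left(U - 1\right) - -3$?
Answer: $-4444$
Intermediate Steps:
$Y{\left(U \right)} = 2 + U$ ($Y{\left(U \right)} = \left(U - 1\right) + 3 = \left(-1 + U\right) + 3 = 2 + U$)
$u{\left(h \right)} = -7 - h$
$u{\left(4 - 8 \right)} - 4441 = \left(-7 - \left(4 - 8\right)\right) - 4441 = \left(-7 - -4\right) - 4441 = \left(-7 + 4\right) - 4441 = -3 - 4441 = -4444$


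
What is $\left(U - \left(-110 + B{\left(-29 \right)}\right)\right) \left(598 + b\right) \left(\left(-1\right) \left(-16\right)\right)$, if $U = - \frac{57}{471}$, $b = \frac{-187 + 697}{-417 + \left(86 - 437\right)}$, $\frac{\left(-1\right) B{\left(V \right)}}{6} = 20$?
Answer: $\frac{17576317}{8} \approx 2.197 \cdot 10^{6}$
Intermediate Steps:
$B{\left(V \right)} = -120$ ($B{\left(V \right)} = \left(-6\right) 20 = -120$)
$b = - \frac{85}{128}$ ($b = \frac{510}{-417 + \left(86 - 437\right)} = \frac{510}{-417 - 351} = \frac{510}{-768} = 510 \left(- \frac{1}{768}\right) = - \frac{85}{128} \approx -0.66406$)
$U = - \frac{19}{157}$ ($U = \left(-57\right) \frac{1}{471} = - \frac{19}{157} \approx -0.12102$)
$\left(U - \left(-110 + B{\left(-29 \right)}\right)\right) \left(598 + b\right) \left(\left(-1\right) \left(-16\right)\right) = \left(- \frac{19}{157} + \left(110 - -120\right)\right) \left(598 - \frac{85}{128}\right) \left(\left(-1\right) \left(-16\right)\right) = \left(- \frac{19}{157} + \left(110 + 120\right)\right) \frac{76459}{128} \cdot 16 = \left(- \frac{19}{157} + 230\right) \frac{76459}{128} \cdot 16 = \frac{36091}{157} \cdot \frac{76459}{128} \cdot 16 = \frac{17576317}{128} \cdot 16 = \frac{17576317}{8}$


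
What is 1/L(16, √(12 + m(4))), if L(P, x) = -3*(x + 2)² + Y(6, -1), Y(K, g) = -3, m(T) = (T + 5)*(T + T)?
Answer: -89/19731 + 8*√21/19731 ≈ -0.0026526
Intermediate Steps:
m(T) = 2*T*(5 + T) (m(T) = (5 + T)*(2*T) = 2*T*(5 + T))
L(P, x) = -3 - 3*(2 + x)² (L(P, x) = -3*(x + 2)² - 3 = -3*(2 + x)² - 3 = -3 - 3*(2 + x)²)
1/L(16, √(12 + m(4))) = 1/(-3 - 3*(2 + √(12 + 2*4*(5 + 4)))²) = 1/(-3 - 3*(2 + √(12 + 2*4*9))²) = 1/(-3 - 3*(2 + √(12 + 72))²) = 1/(-3 - 3*(2 + √84)²) = 1/(-3 - 3*(2 + 2*√21)²)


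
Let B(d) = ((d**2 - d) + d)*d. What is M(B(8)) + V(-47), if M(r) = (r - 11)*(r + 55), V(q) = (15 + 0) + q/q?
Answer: 284083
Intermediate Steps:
B(d) = d**3 (B(d) = d**2*d = d**3)
V(q) = 16 (V(q) = 15 + 1 = 16)
M(r) = (-11 + r)*(55 + r)
M(B(8)) + V(-47) = (-605 + (8**3)**2 + 44*8**3) + 16 = (-605 + 512**2 + 44*512) + 16 = (-605 + 262144 + 22528) + 16 = 284067 + 16 = 284083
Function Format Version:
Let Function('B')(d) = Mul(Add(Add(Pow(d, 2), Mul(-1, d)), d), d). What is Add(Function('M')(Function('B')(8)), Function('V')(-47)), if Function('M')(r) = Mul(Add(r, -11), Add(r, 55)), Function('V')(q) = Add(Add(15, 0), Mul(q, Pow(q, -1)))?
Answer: 284083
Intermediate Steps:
Function('B')(d) = Pow(d, 3) (Function('B')(d) = Mul(Pow(d, 2), d) = Pow(d, 3))
Function('V')(q) = 16 (Function('V')(q) = Add(15, 1) = 16)
Function('M')(r) = Mul(Add(-11, r), Add(55, r))
Add(Function('M')(Function('B')(8)), Function('V')(-47)) = Add(Add(-605, Pow(Pow(8, 3), 2), Mul(44, Pow(8, 3))), 16) = Add(Add(-605, Pow(512, 2), Mul(44, 512)), 16) = Add(Add(-605, 262144, 22528), 16) = Add(284067, 16) = 284083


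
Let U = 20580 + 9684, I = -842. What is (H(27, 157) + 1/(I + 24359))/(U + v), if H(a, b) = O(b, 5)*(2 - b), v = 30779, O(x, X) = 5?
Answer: -18225674/1435548231 ≈ -0.012696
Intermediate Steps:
H(a, b) = 10 - 5*b (H(a, b) = 5*(2 - b) = 10 - 5*b)
U = 30264
(H(27, 157) + 1/(I + 24359))/(U + v) = ((10 - 5*157) + 1/(-842 + 24359))/(30264 + 30779) = ((10 - 785) + 1/23517)/61043 = (-775 + 1/23517)*(1/61043) = -18225674/23517*1/61043 = -18225674/1435548231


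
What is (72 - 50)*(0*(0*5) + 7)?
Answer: 154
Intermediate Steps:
(72 - 50)*(0*(0*5) + 7) = 22*(0*0 + 7) = 22*(0 + 7) = 22*7 = 154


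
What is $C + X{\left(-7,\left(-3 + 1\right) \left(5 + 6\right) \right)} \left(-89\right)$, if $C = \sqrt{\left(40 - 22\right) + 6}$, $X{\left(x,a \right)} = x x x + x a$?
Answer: $16821 + 2 \sqrt{6} \approx 16826.0$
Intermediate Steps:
$X{\left(x,a \right)} = x^{3} + a x$ ($X{\left(x,a \right)} = x^{2} x + a x = x^{3} + a x$)
$C = 2 \sqrt{6}$ ($C = \sqrt{18 + 6} = \sqrt{24} = 2 \sqrt{6} \approx 4.899$)
$C + X{\left(-7,\left(-3 + 1\right) \left(5 + 6\right) \right)} \left(-89\right) = 2 \sqrt{6} + - 7 \left(\left(-3 + 1\right) \left(5 + 6\right) + \left(-7\right)^{2}\right) \left(-89\right) = 2 \sqrt{6} + - 7 \left(\left(-2\right) 11 + 49\right) \left(-89\right) = 2 \sqrt{6} + - 7 \left(-22 + 49\right) \left(-89\right) = 2 \sqrt{6} + \left(-7\right) 27 \left(-89\right) = 2 \sqrt{6} - -16821 = 2 \sqrt{6} + 16821 = 16821 + 2 \sqrt{6}$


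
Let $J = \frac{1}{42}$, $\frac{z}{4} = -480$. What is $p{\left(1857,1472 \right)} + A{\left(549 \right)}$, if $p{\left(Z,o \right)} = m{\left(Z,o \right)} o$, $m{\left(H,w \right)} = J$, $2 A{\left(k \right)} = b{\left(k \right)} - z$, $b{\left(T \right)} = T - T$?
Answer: $\frac{20896}{21} \approx 995.05$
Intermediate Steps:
$z = -1920$ ($z = 4 \left(-480\right) = -1920$)
$b{\left(T \right)} = 0$
$J = \frac{1}{42} \approx 0.02381$
$A{\left(k \right)} = 960$ ($A{\left(k \right)} = \frac{0 - -1920}{2} = \frac{0 + 1920}{2} = \frac{1}{2} \cdot 1920 = 960$)
$m{\left(H,w \right)} = \frac{1}{42}$
$p{\left(Z,o \right)} = \frac{o}{42}$
$p{\left(1857,1472 \right)} + A{\left(549 \right)} = \frac{1}{42} \cdot 1472 + 960 = \frac{736}{21} + 960 = \frac{20896}{21}$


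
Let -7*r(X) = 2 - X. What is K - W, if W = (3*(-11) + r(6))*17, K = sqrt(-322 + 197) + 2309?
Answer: 20022/7 + 5*I*sqrt(5) ≈ 2860.3 + 11.18*I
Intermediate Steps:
K = 2309 + 5*I*sqrt(5) (K = sqrt(-125) + 2309 = 5*I*sqrt(5) + 2309 = 2309 + 5*I*sqrt(5) ≈ 2309.0 + 11.18*I)
r(X) = -2/7 + X/7 (r(X) = -(2 - X)/7 = -2/7 + X/7)
W = -3859/7 (W = (3*(-11) + (-2/7 + (1/7)*6))*17 = (-33 + (-2/7 + 6/7))*17 = (-33 + 4/7)*17 = -227/7*17 = -3859/7 ≈ -551.29)
K - W = (2309 + 5*I*sqrt(5)) - 1*(-3859/7) = (2309 + 5*I*sqrt(5)) + 3859/7 = 20022/7 + 5*I*sqrt(5)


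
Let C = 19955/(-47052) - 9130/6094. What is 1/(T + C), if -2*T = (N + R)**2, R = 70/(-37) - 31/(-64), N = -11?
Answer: -36541911195648/2882993739762391 ≈ -0.012675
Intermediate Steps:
C = -25054115/13033404 (C = 19955*(-1/47052) - 9130*1/6094 = -19955/47052 - 415/277 = -25054115/13033404 ≈ -1.9223)
R = -3333/2368 (R = 70*(-1/37) - 31*(-1/64) = -70/37 + 31/64 = -3333/2368 ≈ -1.4075)
T = -863243161/11214848 (T = -(-11 - 3333/2368)**2/2 = -(-29381/2368)**2/2 = -1/2*863243161/5607424 = -863243161/11214848 ≈ -76.973)
1/(T + C) = 1/(-863243161/11214848 - 25054115/13033404) = 1/(-2882993739762391/36541911195648) = -36541911195648/2882993739762391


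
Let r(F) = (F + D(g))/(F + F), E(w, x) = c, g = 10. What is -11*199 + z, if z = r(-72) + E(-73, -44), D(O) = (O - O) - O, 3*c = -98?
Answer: -159919/72 ≈ -2221.1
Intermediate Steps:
c = -98/3 (c = (1/3)*(-98) = -98/3 ≈ -32.667)
D(O) = -O (D(O) = 0 - O = -O)
E(w, x) = -98/3
r(F) = (-10 + F)/(2*F) (r(F) = (F - 1*10)/(F + F) = (F - 10)/((2*F)) = (-10 + F)*(1/(2*F)) = (-10 + F)/(2*F))
z = -2311/72 (z = (1/2)*(-10 - 72)/(-72) - 98/3 = (1/2)*(-1/72)*(-82) - 98/3 = 41/72 - 98/3 = -2311/72 ≈ -32.097)
-11*199 + z = -11*199 - 2311/72 = -2189 - 2311/72 = -159919/72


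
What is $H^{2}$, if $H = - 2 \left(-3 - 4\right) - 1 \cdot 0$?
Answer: $196$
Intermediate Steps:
$H = 14$ ($H = \left(-2\right) \left(-7\right) - 0 = 14 + 0 = 14$)
$H^{2} = 14^{2} = 196$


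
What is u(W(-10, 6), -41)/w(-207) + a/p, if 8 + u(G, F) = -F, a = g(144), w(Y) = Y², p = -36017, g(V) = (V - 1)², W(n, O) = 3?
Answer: -291676880/514430811 ≈ -0.56699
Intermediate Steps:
g(V) = (-1 + V)²
a = 20449 (a = (-1 + 144)² = 143² = 20449)
u(G, F) = -8 - F
u(W(-10, 6), -41)/w(-207) + a/p = (-8 - 1*(-41))/((-207)²) + 20449/(-36017) = (-8 + 41)/42849 + 20449*(-1/36017) = 33*(1/42849) - 20449/36017 = 11/14283 - 20449/36017 = -291676880/514430811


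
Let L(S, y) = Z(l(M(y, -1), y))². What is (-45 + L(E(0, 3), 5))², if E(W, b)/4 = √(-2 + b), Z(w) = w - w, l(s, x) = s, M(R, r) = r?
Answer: 2025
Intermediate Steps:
Z(w) = 0
E(W, b) = 4*√(-2 + b)
L(S, y) = 0 (L(S, y) = 0² = 0)
(-45 + L(E(0, 3), 5))² = (-45 + 0)² = (-45)² = 2025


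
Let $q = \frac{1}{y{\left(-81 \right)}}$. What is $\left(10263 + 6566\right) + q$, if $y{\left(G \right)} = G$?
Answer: $\frac{1363148}{81} \approx 16829.0$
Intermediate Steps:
$q = - \frac{1}{81}$ ($q = \frac{1}{-81} = - \frac{1}{81} \approx -0.012346$)
$\left(10263 + 6566\right) + q = \left(10263 + 6566\right) - \frac{1}{81} = 16829 - \frac{1}{81} = \frac{1363148}{81}$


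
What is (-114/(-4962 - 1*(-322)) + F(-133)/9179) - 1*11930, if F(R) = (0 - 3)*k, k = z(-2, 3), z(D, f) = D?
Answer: -254052153277/21295280 ≈ -11930.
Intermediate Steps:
k = -2
F(R) = 6 (F(R) = (0 - 3)*(-2) = -3*(-2) = 6)
(-114/(-4962 - 1*(-322)) + F(-133)/9179) - 1*11930 = (-114/(-4962 - 1*(-322)) + 6/9179) - 1*11930 = (-114/(-4962 + 322) + 6*(1/9179)) - 11930 = (-114/(-4640) + 6/9179) - 11930 = (-114*(-1/4640) + 6/9179) - 11930 = (57/2320 + 6/9179) - 11930 = 537123/21295280 - 11930 = -254052153277/21295280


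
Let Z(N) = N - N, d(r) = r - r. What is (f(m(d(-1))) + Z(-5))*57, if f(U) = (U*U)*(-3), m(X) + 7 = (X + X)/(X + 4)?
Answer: -8379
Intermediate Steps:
d(r) = 0
Z(N) = 0
m(X) = -7 + 2*X/(4 + X) (m(X) = -7 + (X + X)/(X + 4) = -7 + (2*X)/(4 + X) = -7 + 2*X/(4 + X))
f(U) = -3*U**2 (f(U) = U**2*(-3) = -3*U**2)
(f(m(d(-1))) + Z(-5))*57 = (-3*(-28 - 5*0)**2/(4 + 0)**2 + 0)*57 = (-3*(-28 + 0)**2/16 + 0)*57 = (-3*((1/4)*(-28))**2 + 0)*57 = (-3*(-7)**2 + 0)*57 = (-3*49 + 0)*57 = (-147 + 0)*57 = -147*57 = -8379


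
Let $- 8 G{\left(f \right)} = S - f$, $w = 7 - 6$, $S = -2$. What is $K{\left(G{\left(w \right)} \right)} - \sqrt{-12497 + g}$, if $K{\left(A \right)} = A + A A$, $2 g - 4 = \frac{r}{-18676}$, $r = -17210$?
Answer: $\frac{33}{64} - \frac{41 i \sqrt{648127235}}{9338} \approx 0.51563 - 111.78 i$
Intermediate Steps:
$g = \frac{45957}{18676}$ ($g = 2 + \frac{\left(-17210\right) \frac{1}{-18676}}{2} = 2 + \frac{\left(-17210\right) \left(- \frac{1}{18676}\right)}{2} = 2 + \frac{1}{2} \cdot \frac{8605}{9338} = 2 + \frac{8605}{18676} = \frac{45957}{18676} \approx 2.4608$)
$w = 1$
$G{\left(f \right)} = \frac{1}{4} + \frac{f}{8}$ ($G{\left(f \right)} = - \frac{-2 - f}{8} = \frac{1}{4} + \frac{f}{8}$)
$K{\left(A \right)} = A + A^{2}$
$K{\left(G{\left(w \right)} \right)} - \sqrt{-12497 + g} = \left(\frac{1}{4} + \frac{1}{8} \cdot 1\right) \left(1 + \left(\frac{1}{4} + \frac{1}{8} \cdot 1\right)\right) - \sqrt{-12497 + \frac{45957}{18676}} = \left(\frac{1}{4} + \frac{1}{8}\right) \left(1 + \left(\frac{1}{4} + \frac{1}{8}\right)\right) - \sqrt{- \frac{233348015}{18676}} = \frac{3 \left(1 + \frac{3}{8}\right)}{8} - \frac{41 i \sqrt{648127235}}{9338} = \frac{3}{8} \cdot \frac{11}{8} - \frac{41 i \sqrt{648127235}}{9338} = \frac{33}{64} - \frac{41 i \sqrt{648127235}}{9338}$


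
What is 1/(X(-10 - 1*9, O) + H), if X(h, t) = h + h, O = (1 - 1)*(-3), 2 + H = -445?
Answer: -1/485 ≈ -0.0020619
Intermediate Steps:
H = -447 (H = -2 - 445 = -447)
O = 0 (O = 0*(-3) = 0)
X(h, t) = 2*h
1/(X(-10 - 1*9, O) + H) = 1/(2*(-10 - 1*9) - 447) = 1/(2*(-10 - 9) - 447) = 1/(2*(-19) - 447) = 1/(-38 - 447) = 1/(-485) = -1/485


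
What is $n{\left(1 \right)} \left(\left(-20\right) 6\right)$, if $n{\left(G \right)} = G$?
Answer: $-120$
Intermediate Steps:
$n{\left(1 \right)} \left(\left(-20\right) 6\right) = 1 \left(\left(-20\right) 6\right) = 1 \left(-120\right) = -120$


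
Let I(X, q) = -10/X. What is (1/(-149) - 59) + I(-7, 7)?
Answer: -60054/1043 ≈ -57.578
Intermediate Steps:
(1/(-149) - 59) + I(-7, 7) = (1/(-149) - 59) - 10/(-7) = (-1/149 - 59) - 10*(-1/7) = -8792/149 + 10/7 = -60054/1043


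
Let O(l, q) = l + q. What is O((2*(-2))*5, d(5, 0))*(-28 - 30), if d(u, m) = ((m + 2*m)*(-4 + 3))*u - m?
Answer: 1160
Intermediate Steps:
d(u, m) = -m - 3*m*u (d(u, m) = ((3*m)*(-1))*u - m = (-3*m)*u - m = -3*m*u - m = -m - 3*m*u)
O((2*(-2))*5, d(5, 0))*(-28 - 30) = ((2*(-2))*5 - 1*0*(1 + 3*5))*(-28 - 30) = (-4*5 - 1*0*(1 + 15))*(-58) = (-20 - 1*0*16)*(-58) = (-20 + 0)*(-58) = -20*(-58) = 1160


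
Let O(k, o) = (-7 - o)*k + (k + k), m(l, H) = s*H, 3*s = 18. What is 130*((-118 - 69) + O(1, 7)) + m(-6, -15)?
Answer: -25960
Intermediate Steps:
s = 6 (s = (⅓)*18 = 6)
m(l, H) = 6*H
O(k, o) = 2*k + k*(-7 - o) (O(k, o) = k*(-7 - o) + 2*k = 2*k + k*(-7 - o))
130*((-118 - 69) + O(1, 7)) + m(-6, -15) = 130*((-118 - 69) - 1*1*(5 + 7)) + 6*(-15) = 130*(-187 - 1*1*12) - 90 = 130*(-187 - 12) - 90 = 130*(-199) - 90 = -25870 - 90 = -25960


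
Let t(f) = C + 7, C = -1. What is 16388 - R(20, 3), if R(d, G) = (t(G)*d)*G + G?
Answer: 16025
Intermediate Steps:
t(f) = 6 (t(f) = -1 + 7 = 6)
R(d, G) = G + 6*G*d (R(d, G) = (6*d)*G + G = 6*G*d + G = G + 6*G*d)
16388 - R(20, 3) = 16388 - 3*(1 + 6*20) = 16388 - 3*(1 + 120) = 16388 - 3*121 = 16388 - 1*363 = 16388 - 363 = 16025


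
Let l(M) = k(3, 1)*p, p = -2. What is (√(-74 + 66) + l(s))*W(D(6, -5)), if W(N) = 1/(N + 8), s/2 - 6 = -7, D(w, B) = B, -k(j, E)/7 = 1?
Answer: 14/3 + 2*I*√2/3 ≈ 4.6667 + 0.94281*I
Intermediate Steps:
k(j, E) = -7 (k(j, E) = -7*1 = -7)
s = -2 (s = 12 + 2*(-7) = 12 - 14 = -2)
l(M) = 14 (l(M) = -7*(-2) = 14)
W(N) = 1/(8 + N)
(√(-74 + 66) + l(s))*W(D(6, -5)) = (√(-74 + 66) + 14)/(8 - 5) = (√(-8) + 14)/3 = (2*I*√2 + 14)*(⅓) = (14 + 2*I*√2)*(⅓) = 14/3 + 2*I*√2/3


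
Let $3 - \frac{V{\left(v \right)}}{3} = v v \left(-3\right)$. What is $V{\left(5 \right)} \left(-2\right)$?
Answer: $-468$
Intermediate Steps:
$V{\left(v \right)} = 9 + 9 v^{2}$ ($V{\left(v \right)} = 9 - 3 v v \left(-3\right) = 9 - 3 v \left(- 3 v\right) = 9 - 3 \left(- 3 v^{2}\right) = 9 + 9 v^{2}$)
$V{\left(5 \right)} \left(-2\right) = \left(9 + 9 \cdot 5^{2}\right) \left(-2\right) = \left(9 + 9 \cdot 25\right) \left(-2\right) = \left(9 + 225\right) \left(-2\right) = 234 \left(-2\right) = -468$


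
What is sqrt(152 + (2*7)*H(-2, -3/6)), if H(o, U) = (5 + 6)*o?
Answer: 2*I*sqrt(39) ≈ 12.49*I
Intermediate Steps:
H(o, U) = 11*o
sqrt(152 + (2*7)*H(-2, -3/6)) = sqrt(152 + (2*7)*(11*(-2))) = sqrt(152 + 14*(-22)) = sqrt(152 - 308) = sqrt(-156) = 2*I*sqrt(39)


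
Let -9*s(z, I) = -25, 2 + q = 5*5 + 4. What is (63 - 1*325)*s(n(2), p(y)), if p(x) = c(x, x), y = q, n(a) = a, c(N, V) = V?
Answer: -6550/9 ≈ -727.78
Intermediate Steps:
q = 27 (q = -2 + (5*5 + 4) = -2 + (25 + 4) = -2 + 29 = 27)
y = 27
p(x) = x
s(z, I) = 25/9 (s(z, I) = -⅑*(-25) = 25/9)
(63 - 1*325)*s(n(2), p(y)) = (63 - 1*325)*(25/9) = (63 - 325)*(25/9) = -262*25/9 = -6550/9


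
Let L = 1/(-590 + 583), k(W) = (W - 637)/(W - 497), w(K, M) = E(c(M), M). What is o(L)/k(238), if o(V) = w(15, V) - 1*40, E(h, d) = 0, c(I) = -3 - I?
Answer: -1480/57 ≈ -25.965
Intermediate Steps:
w(K, M) = 0
k(W) = (-637 + W)/(-497 + W)
L = -⅐ (L = 1/(-7) = -⅐ ≈ -0.14286)
o(V) = -40 (o(V) = 0 - 1*40 = 0 - 40 = -40)
o(L)/k(238) = -40*(-497 + 238)/(-637 + 238) = -40/(-399/(-259)) = -40/((-1/259*(-399))) = -40/57/37 = -40*37/57 = -1480/57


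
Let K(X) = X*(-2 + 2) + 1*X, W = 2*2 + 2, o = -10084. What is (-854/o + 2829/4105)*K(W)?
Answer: 48049959/10348705 ≈ 4.6431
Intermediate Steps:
W = 6 (W = 4 + 2 = 6)
K(X) = X (K(X) = X*0 + X = 0 + X = X)
(-854/o + 2829/4105)*K(W) = (-854/(-10084) + 2829/4105)*6 = (-854*(-1/10084) + 2829*(1/4105))*6 = (427/5042 + 2829/4105)*6 = (16016653/20697410)*6 = 48049959/10348705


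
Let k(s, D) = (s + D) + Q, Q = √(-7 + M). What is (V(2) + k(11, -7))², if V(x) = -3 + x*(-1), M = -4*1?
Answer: (1 - I*√11)² ≈ -10.0 - 6.6332*I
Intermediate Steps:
M = -4
V(x) = -3 - x
Q = I*√11 (Q = √(-7 - 4) = √(-11) = I*√11 ≈ 3.3166*I)
k(s, D) = D + s + I*√11 (k(s, D) = (s + D) + I*√11 = (D + s) + I*√11 = D + s + I*√11)
(V(2) + k(11, -7))² = ((-3 - 1*2) + (-7 + 11 + I*√11))² = ((-3 - 2) + (4 + I*√11))² = (-5 + (4 + I*√11))² = (-1 + I*√11)²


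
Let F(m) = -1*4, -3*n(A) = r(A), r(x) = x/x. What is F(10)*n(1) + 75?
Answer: 229/3 ≈ 76.333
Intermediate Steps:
r(x) = 1
n(A) = -⅓ (n(A) = -⅓*1 = -⅓)
F(m) = -4
F(10)*n(1) + 75 = -4*(-⅓) + 75 = 4/3 + 75 = 229/3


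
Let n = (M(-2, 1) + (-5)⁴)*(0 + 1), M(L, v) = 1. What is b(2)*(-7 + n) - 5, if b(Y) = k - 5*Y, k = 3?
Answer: -4338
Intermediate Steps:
n = 626 (n = (1 + (-5)⁴)*(0 + 1) = (1 + 625)*1 = 626*1 = 626)
b(Y) = 3 - 5*Y
b(2)*(-7 + n) - 5 = (3 - 5*2)*(-7 + 626) - 5 = (3 - 10)*619 - 5 = -7*619 - 5 = -4333 - 5 = -4338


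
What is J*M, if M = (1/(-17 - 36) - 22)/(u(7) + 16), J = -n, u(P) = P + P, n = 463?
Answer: 180107/530 ≈ 339.82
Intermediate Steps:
u(P) = 2*P
J = -463 (J = -1*463 = -463)
M = -389/530 (M = (1/(-17 - 36) - 22)/(2*7 + 16) = (1/(-53) - 22)/(14 + 16) = (-1/53 - 22)/30 = -1167/53*1/30 = -389/530 ≈ -0.73396)
J*M = -463*(-389/530) = 180107/530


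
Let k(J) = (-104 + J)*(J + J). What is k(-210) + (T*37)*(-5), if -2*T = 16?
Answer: 133360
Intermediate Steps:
T = -8 (T = -½*16 = -8)
k(J) = 2*J*(-104 + J) (k(J) = (-104 + J)*(2*J) = 2*J*(-104 + J))
k(-210) + (T*37)*(-5) = 2*(-210)*(-104 - 210) - 8*37*(-5) = 2*(-210)*(-314) - 296*(-5) = 131880 + 1480 = 133360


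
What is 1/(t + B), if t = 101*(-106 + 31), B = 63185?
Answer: 1/55610 ≈ 1.7982e-5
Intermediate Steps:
t = -7575 (t = 101*(-75) = -7575)
1/(t + B) = 1/(-7575 + 63185) = 1/55610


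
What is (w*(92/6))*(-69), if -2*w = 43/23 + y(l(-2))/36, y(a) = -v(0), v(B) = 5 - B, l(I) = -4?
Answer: 32959/36 ≈ 915.53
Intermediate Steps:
y(a) = -5 (y(a) = -(5 - 1*0) = -(5 + 0) = -1*5 = -5)
w = -1433/1656 (w = -(43/23 - 5/36)/2 = -½*1433/828 = -1433/1656 ≈ -0.86534)
(w*(92/6))*(-69) = -1433/(18*6)*(-69) = -1433/1656*46/3*(-69) = -1433/108*(-69) = 32959/36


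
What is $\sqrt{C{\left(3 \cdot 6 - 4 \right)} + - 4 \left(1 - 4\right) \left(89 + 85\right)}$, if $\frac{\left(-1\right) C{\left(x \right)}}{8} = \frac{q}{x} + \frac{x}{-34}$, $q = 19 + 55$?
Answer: $\frac{2 \sqrt{7254002}}{119} \approx 45.266$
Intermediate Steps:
$q = 74$
$C{\left(x \right)} = - \frac{592}{x} + \frac{4 x}{17}$ ($C{\left(x \right)} = - 8 \left(\frac{74}{x} + \frac{x}{-34}\right) = - 8 \left(\frac{74}{x} + x \left(- \frac{1}{34}\right)\right) = - 8 \left(\frac{74}{x} - \frac{x}{34}\right) = - \frac{592}{x} + \frac{4 x}{17}$)
$\sqrt{C{\left(3 \cdot 6 - 4 \right)} + - 4 \left(1 - 4\right) \left(89 + 85\right)} = \sqrt{\left(- \frac{592}{3 \cdot 6 - 4} + \frac{4 \left(3 \cdot 6 - 4\right)}{17}\right) + - 4 \left(1 - 4\right) \left(89 + 85\right)} = \sqrt{\left(- \frac{592}{18 - 4} + \frac{4 \left(18 - 4\right)}{17}\right) + \left(-4\right) \left(-3\right) 174} = \sqrt{\left(- \frac{592}{14} + \frac{4}{17} \cdot 14\right) + 12 \cdot 174} = \sqrt{\left(\left(-592\right) \frac{1}{14} + \frac{56}{17}\right) + 2088} = \sqrt{\left(- \frac{296}{7} + \frac{56}{17}\right) + 2088} = \sqrt{- \frac{4640}{119} + 2088} = \sqrt{\frac{243832}{119}} = \frac{2 \sqrt{7254002}}{119}$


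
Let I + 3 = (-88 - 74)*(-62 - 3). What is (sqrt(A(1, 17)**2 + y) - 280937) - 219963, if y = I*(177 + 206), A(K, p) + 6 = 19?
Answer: -500900 + sqrt(4032010) ≈ -4.9889e+5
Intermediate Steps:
A(K, p) = 13 (A(K, p) = -6 + 19 = 13)
I = 10527 (I = -3 + (-88 - 74)*(-62 - 3) = -3 - 162*(-65) = -3 + 10530 = 10527)
y = 4031841 (y = 10527*(177 + 206) = 10527*383 = 4031841)
(sqrt(A(1, 17)**2 + y) - 280937) - 219963 = (sqrt(13**2 + 4031841) - 280937) - 219963 = (sqrt(169 + 4031841) - 280937) - 219963 = (sqrt(4032010) - 280937) - 219963 = (-280937 + sqrt(4032010)) - 219963 = -500900 + sqrt(4032010)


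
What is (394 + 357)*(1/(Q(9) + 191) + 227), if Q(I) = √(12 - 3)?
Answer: 33073289/194 ≈ 1.7048e+5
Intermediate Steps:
Q(I) = 3 (Q(I) = √9 = 3)
(394 + 357)*(1/(Q(9) + 191) + 227) = (394 + 357)*(1/(3 + 191) + 227) = 751*(1/194 + 227) = 751*(44039/194) = 33073289/194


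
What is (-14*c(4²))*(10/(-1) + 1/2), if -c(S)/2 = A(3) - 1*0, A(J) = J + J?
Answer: -1596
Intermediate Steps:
A(J) = 2*J
c(S) = -12 (c(S) = -2*(2*3 - 1*0) = -2*(6 + 0) = -2*6 = -12)
(-14*c(4²))*(10/(-1) + 1/2) = (-14*(-12))*(10/(-1) + 1/2) = 168*(10*(-1) + 1*(½)) = 168*(-10 + ½) = 168*(-19/2) = -1596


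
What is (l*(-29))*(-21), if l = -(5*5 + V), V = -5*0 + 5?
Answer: -18270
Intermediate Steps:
V = 5 (V = 0 + 5 = 5)
l = -30 (l = -(5*5 + 5) = -(25 + 5) = -1*30 = -30)
(l*(-29))*(-21) = -30*(-29)*(-21) = 870*(-21) = -18270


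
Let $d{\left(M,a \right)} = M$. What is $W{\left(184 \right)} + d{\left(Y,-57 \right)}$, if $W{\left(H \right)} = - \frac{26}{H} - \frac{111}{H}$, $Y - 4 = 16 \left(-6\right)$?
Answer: $- \frac{17065}{184} \approx -92.745$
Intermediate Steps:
$Y = -92$ ($Y = 4 + 16 \left(-6\right) = 4 - 96 = -92$)
$W{\left(H \right)} = - \frac{137}{H}$
$W{\left(184 \right)} + d{\left(Y,-57 \right)} = - \frac{137}{184} - 92 = - \frac{17065}{184}$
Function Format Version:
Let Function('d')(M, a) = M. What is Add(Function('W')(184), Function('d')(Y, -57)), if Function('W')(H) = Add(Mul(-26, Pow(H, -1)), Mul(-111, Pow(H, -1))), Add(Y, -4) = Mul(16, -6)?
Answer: Rational(-17065, 184) ≈ -92.745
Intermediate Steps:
Y = -92 (Y = Add(4, Mul(16, -6)) = Add(4, -96) = -92)
Function('W')(H) = Mul(-137, Pow(H, -1))
Add(Function('W')(184), Function('d')(Y, -57)) = Add(Mul(-137, Pow(184, -1)), -92) = Add(Mul(-137, Rational(1, 184)), -92) = Add(Rational(-137, 184), -92) = Rational(-17065, 184)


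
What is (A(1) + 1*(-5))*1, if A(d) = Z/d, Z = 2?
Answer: -3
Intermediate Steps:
A(d) = 2/d
(A(1) + 1*(-5))*1 = (2/1 + 1*(-5))*1 = (2*1 - 5)*1 = (2 - 5)*1 = -3*1 = -3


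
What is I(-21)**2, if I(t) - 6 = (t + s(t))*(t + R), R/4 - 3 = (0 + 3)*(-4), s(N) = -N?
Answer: 36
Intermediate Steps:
R = -36 (R = 12 + 4*((0 + 3)*(-4)) = 12 + 4*(3*(-4)) = 12 + 4*(-12) = 12 - 48 = -36)
I(t) = 6 (I(t) = 6 + (t - t)*(t - 36) = 6 + 0*(-36 + t) = 6 + 0 = 6)
I(-21)**2 = 6**2 = 36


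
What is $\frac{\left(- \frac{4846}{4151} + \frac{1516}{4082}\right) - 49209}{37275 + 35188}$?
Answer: $- \frac{416914791147}{613920376433} \approx -0.6791$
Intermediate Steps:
$\frac{\left(- \frac{4846}{4151} + \frac{1516}{4082}\right) - 49209}{37275 + 35188} = \frac{\left(\left(-4846\right) \frac{1}{4151} + 1516 \cdot \frac{1}{4082}\right) - 49209}{72463} = \left(\left(- \frac{4846}{4151} + \frac{758}{2041}\right) - 49209\right) \frac{1}{72463} = \left(- \frac{6744228}{8472191} - 49209\right) \frac{1}{72463} = \left(- \frac{416914791147}{8472191}\right) \frac{1}{72463} = - \frac{416914791147}{613920376433}$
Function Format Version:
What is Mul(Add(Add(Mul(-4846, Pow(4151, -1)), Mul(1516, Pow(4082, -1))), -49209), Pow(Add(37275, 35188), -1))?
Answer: Rational(-416914791147, 613920376433) ≈ -0.67910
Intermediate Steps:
Mul(Add(Add(Mul(-4846, Pow(4151, -1)), Mul(1516, Pow(4082, -1))), -49209), Pow(Add(37275, 35188), -1)) = Mul(Add(Add(Mul(-4846, Rational(1, 4151)), Mul(1516, Rational(1, 4082))), -49209), Pow(72463, -1)) = Mul(Add(Add(Rational(-4846, 4151), Rational(758, 2041)), -49209), Rational(1, 72463)) = Mul(Add(Rational(-6744228, 8472191), -49209), Rational(1, 72463)) = Mul(Rational(-416914791147, 8472191), Rational(1, 72463)) = Rational(-416914791147, 613920376433)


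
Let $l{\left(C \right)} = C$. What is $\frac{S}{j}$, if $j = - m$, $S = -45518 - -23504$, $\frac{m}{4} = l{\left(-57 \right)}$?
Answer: $- \frac{3669}{38} \approx -96.553$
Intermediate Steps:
$m = -228$ ($m = 4 \left(-57\right) = -228$)
$S = -22014$ ($S = -45518 + 23504 = -22014$)
$j = 228$ ($j = \left(-1\right) \left(-228\right) = 228$)
$\frac{S}{j} = - \frac{22014}{228} = \left(-22014\right) \frac{1}{228} = - \frac{3669}{38}$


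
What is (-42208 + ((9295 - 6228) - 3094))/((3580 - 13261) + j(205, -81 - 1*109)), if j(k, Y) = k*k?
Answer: -42235/32344 ≈ -1.3058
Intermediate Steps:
j(k, Y) = k²
(-42208 + ((9295 - 6228) - 3094))/((3580 - 13261) + j(205, -81 - 1*109)) = (-42208 + ((9295 - 6228) - 3094))/((3580 - 13261) + 205²) = (-42208 + (3067 - 3094))/(-9681 + 42025) = (-42208 - 27)/32344 = -42235*1/32344 = -42235/32344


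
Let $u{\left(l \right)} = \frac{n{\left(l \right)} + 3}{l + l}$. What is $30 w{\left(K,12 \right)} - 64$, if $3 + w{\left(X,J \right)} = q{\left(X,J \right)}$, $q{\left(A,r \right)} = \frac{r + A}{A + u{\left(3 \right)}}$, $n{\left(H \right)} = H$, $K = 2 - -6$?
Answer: $- \frac{262}{3} \approx -87.333$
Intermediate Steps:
$K = 8$ ($K = 2 + 6 = 8$)
$u{\left(l \right)} = \frac{3 + l}{2 l}$ ($u{\left(l \right)} = \frac{l + 3}{l + l} = \frac{3 + l}{2 l}$)
$q{\left(A,r \right)} = \frac{A + r}{1 + A}$ ($q{\left(A,r \right)} = \frac{r + A}{A + \frac{3 + 3}{2 \cdot 3}} = \frac{A + r}{A + \frac{1}{2} \cdot \frac{1}{3} \cdot 6} = \frac{A + r}{A + 1} = \frac{A + r}{1 + A}$)
$w{\left(X,J \right)} = -3 + \frac{J + X}{1 + X}$ ($w{\left(X,J \right)} = -3 + \frac{X + J}{1 + X} = -3 + \frac{J + X}{1 + X}$)
$30 w{\left(K,12 \right)} - 64 = 30 \frac{-3 + 12 - 16}{1 + 8} - 64 = 30 \frac{-3 + 12 - 16}{9} - 64 = 30 \cdot \frac{1}{9} \left(-7\right) - 64 = 30 \left(- \frac{7}{9}\right) - 64 = - \frac{70}{3} - 64 = - \frac{262}{3}$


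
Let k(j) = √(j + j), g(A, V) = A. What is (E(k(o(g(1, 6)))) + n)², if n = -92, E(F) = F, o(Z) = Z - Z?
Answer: 8464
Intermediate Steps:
o(Z) = 0
k(j) = √2*√j (k(j) = √(2*j) = √2*√j)
(E(k(o(g(1, 6)))) + n)² = (√2*√0 - 92)² = (√2*0 - 92)² = (0 - 92)² = (-92)² = 8464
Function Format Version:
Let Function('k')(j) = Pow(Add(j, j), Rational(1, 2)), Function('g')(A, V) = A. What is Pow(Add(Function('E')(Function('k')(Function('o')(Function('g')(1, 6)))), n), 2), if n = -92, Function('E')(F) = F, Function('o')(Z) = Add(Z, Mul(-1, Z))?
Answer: 8464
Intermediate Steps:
Function('o')(Z) = 0
Function('k')(j) = Mul(Pow(2, Rational(1, 2)), Pow(j, Rational(1, 2))) (Function('k')(j) = Pow(Mul(2, j), Rational(1, 2)) = Mul(Pow(2, Rational(1, 2)), Pow(j, Rational(1, 2))))
Pow(Add(Function('E')(Function('k')(Function('o')(Function('g')(1, 6)))), n), 2) = Pow(Add(Mul(Pow(2, Rational(1, 2)), Pow(0, Rational(1, 2))), -92), 2) = Pow(Add(Mul(Pow(2, Rational(1, 2)), 0), -92), 2) = Pow(Add(0, -92), 2) = Pow(-92, 2) = 8464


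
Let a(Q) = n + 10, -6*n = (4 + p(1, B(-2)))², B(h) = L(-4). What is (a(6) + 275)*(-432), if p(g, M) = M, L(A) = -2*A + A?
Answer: -118512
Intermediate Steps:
L(A) = -A
B(h) = 4 (B(h) = -1*(-4) = 4)
n = -32/3 (n = -(4 + 4)²/6 = -⅙*8² = -⅙*64 = -32/3 ≈ -10.667)
a(Q) = -⅔ (a(Q) = -32/3 + 10 = -⅔)
(a(6) + 275)*(-432) = (-⅔ + 275)*(-432) = (823/3)*(-432) = -118512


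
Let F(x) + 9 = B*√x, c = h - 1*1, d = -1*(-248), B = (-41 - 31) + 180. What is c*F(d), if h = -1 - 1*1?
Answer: 27 - 648*√62 ≈ -5075.4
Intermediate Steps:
h = -2 (h = -1 - 1 = -2)
B = 108 (B = -72 + 180 = 108)
d = 248
c = -3 (c = -2 - 1*1 = -2 - 1 = -3)
F(x) = -9 + 108*√x
c*F(d) = -3*(-9 + 108*√248) = -3*(-9 + 108*(2*√62)) = -3*(-9 + 216*√62) = 27 - 648*√62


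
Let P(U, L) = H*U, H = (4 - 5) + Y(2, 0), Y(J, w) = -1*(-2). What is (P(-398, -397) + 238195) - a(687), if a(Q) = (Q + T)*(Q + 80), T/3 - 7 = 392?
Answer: -1207231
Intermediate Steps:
T = 1197 (T = 21 + 3*392 = 21 + 1176 = 1197)
Y(J, w) = 2
H = 1 (H = (4 - 5) + 2 = -1 + 2 = 1)
a(Q) = (80 + Q)*(1197 + Q) (a(Q) = (Q + 1197)*(Q + 80) = (1197 + Q)*(80 + Q) = (80 + Q)*(1197 + Q))
P(U, L) = U (P(U, L) = 1*U = U)
(P(-398, -397) + 238195) - a(687) = (-398 + 238195) - (95760 + 687**2 + 1277*687) = 237797 - (95760 + 471969 + 877299) = 237797 - 1*1445028 = 237797 - 1445028 = -1207231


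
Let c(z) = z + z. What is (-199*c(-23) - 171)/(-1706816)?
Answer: -8983/1706816 ≈ -0.0052630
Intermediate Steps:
c(z) = 2*z
(-199*c(-23) - 171)/(-1706816) = (-398*(-23) - 171)/(-1706816) = (-199*(-46) - 171)*(-1/1706816) = (9154 - 171)*(-1/1706816) = 8983*(-1/1706816) = -8983/1706816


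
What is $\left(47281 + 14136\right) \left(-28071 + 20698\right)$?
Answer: $-452827541$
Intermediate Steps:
$\left(47281 + 14136\right) \left(-28071 + 20698\right) = 61417 \left(-7373\right) = -452827541$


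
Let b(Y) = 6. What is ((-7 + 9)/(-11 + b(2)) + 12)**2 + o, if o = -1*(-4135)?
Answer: 106739/25 ≈ 4269.6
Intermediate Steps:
o = 4135
((-7 + 9)/(-11 + b(2)) + 12)**2 + o = ((-7 + 9)/(-11 + 6) + 12)**2 + 4135 = (2/(-5) + 12)**2 + 4135 = (2*(-1/5) + 12)**2 + 4135 = (-2/5 + 12)**2 + 4135 = (58/5)**2 + 4135 = 3364/25 + 4135 = 106739/25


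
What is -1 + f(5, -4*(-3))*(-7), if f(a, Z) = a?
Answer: -36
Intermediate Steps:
-1 + f(5, -4*(-3))*(-7) = -1 + 5*(-7) = -1 - 35 = -36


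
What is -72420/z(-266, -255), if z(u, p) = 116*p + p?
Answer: 284/117 ≈ 2.4273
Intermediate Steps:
z(u, p) = 117*p
-72420/z(-266, -255) = -72420/(117*(-255)) = -72420/(-29835) = -72420*(-1/29835) = 284/117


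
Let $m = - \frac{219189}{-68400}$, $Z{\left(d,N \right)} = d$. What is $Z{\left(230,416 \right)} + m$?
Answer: $\frac{5317063}{22800} \approx 233.2$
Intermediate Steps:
$m = \frac{73063}{22800}$ ($m = \left(-219189\right) \left(- \frac{1}{68400}\right) = \frac{73063}{22800} \approx 3.2045$)
$Z{\left(230,416 \right)} + m = 230 + \frac{73063}{22800} = \frac{5317063}{22800}$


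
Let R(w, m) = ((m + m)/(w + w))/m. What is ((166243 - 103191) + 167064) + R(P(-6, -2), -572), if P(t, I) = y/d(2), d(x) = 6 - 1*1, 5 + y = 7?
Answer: 460237/2 ≈ 2.3012e+5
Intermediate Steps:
y = 2 (y = -5 + 7 = 2)
d(x) = 5 (d(x) = 6 - 1 = 5)
P(t, I) = ⅖ (P(t, I) = 2/5 = 2*(⅕) = ⅖)
R(w, m) = 1/w (R(w, m) = ((2*m)/((2*w)))/m = ((2*m)*(1/(2*w)))/m = (m/w)/m = 1/w)
((166243 - 103191) + 167064) + R(P(-6, -2), -572) = ((166243 - 103191) + 167064) + 1/(⅖) = (63052 + 167064) + 5/2 = 230116 + 5/2 = 460237/2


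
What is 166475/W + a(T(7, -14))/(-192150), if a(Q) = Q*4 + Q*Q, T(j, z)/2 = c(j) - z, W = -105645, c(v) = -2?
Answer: -16962521/10740575 ≈ -1.5793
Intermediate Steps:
T(j, z) = -4 - 2*z (T(j, z) = 2*(-2 - z) = -4 - 2*z)
a(Q) = Q**2 + 4*Q (a(Q) = 4*Q + Q**2 = Q**2 + 4*Q)
166475/W + a(T(7, -14))/(-192150) = 166475/(-105645) + ((-4 - 2*(-14))*(4 + (-4 - 2*(-14))))/(-192150) = 166475*(-1/105645) + ((-4 + 28)*(4 + (-4 + 28)))*(-1/192150) = -33295/21129 + (24*(4 + 24))*(-1/192150) = -33295/21129 + (24*28)*(-1/192150) = -33295/21129 + 672*(-1/192150) = -33295/21129 - 16/4575 = -16962521/10740575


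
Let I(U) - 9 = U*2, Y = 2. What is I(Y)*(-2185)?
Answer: -28405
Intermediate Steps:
I(U) = 9 + 2*U (I(U) = 9 + U*2 = 9 + 2*U)
I(Y)*(-2185) = (9 + 2*2)*(-2185) = (9 + 4)*(-2185) = 13*(-2185) = -28405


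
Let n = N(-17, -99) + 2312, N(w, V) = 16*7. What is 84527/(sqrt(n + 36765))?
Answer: 84527*sqrt(39189)/39189 ≈ 426.99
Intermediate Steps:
N(w, V) = 112
n = 2424 (n = 112 + 2312 = 2424)
84527/(sqrt(n + 36765)) = 84527/(sqrt(2424 + 36765)) = 84527/(sqrt(39189)) = 84527*(sqrt(39189)/39189) = 84527*sqrt(39189)/39189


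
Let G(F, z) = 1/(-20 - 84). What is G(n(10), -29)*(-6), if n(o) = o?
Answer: 3/52 ≈ 0.057692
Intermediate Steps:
G(F, z) = -1/104 (G(F, z) = 1/(-104) = -1/104)
G(n(10), -29)*(-6) = -1/104*(-6) = 3/52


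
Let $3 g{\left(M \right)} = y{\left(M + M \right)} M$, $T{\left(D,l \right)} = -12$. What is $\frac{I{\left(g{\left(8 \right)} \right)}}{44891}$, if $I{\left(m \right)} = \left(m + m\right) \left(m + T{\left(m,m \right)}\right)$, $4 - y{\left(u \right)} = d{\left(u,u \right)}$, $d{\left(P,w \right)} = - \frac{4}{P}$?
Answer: $- \frac{136}{404019} \approx -0.00033662$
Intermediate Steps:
$y{\left(u \right)} = 4 + \frac{4}{u}$ ($y{\left(u \right)} = 4 - - \frac{4}{u} = 4 + \frac{4}{u}$)
$g{\left(M \right)} = \frac{M \left(4 + \frac{2}{M}\right)}{3}$ ($g{\left(M \right)} = \frac{\left(4 + \frac{4}{M + M}\right) M}{3} = \frac{\left(4 + \frac{4}{2 M}\right) M}{3} = \frac{\left(4 + 4 \frac{1}{2 M}\right) M}{3} = \frac{\left(4 + \frac{2}{M}\right) M}{3} = \frac{M \left(4 + \frac{2}{M}\right)}{3}$)
$I{\left(m \right)} = 2 m \left(-12 + m\right)$ ($I{\left(m \right)} = \left(m + m\right) \left(m - 12\right) = 2 m \left(-12 + m\right)$)
$\frac{I{\left(g{\left(8 \right)} \right)}}{44891} = \frac{2 \left(\frac{2}{3} + \frac{4}{3} \cdot 8\right) \left(-12 + \left(\frac{2}{3} + \frac{4}{3} \cdot 8\right)\right)}{44891} = 2 \left(\frac{2}{3} + \frac{32}{3}\right) \left(-12 + \left(\frac{2}{3} + \frac{32}{3}\right)\right) \frac{1}{44891} = 2 \cdot \frac{34}{3} \left(-12 + \frac{34}{3}\right) \frac{1}{44891} = 2 \cdot \frac{34}{3} \left(- \frac{2}{3}\right) \frac{1}{44891} = \left(- \frac{136}{9}\right) \frac{1}{44891} = - \frac{136}{404019}$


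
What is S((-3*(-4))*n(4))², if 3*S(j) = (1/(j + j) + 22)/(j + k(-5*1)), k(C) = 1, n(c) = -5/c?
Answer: 434281/1587600 ≈ 0.27355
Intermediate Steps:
S(j) = (22 + 1/(2*j))/(3*(1 + j)) (S(j) = ((1/(j + j) + 22)/(j + 1))/3 = ((1/(2*j) + 22)/(1 + j))/3 = ((22 + 1/(2*j))/(1 + j))/3 = (22 + 1/(2*j))/(3*(1 + j)))
S((-3*(-4))*n(4))² = ((1 + 44*((-3*(-4))*(-5/4)))/(6*(((-3*(-4))*(-5/4)))*(1 + (-3*(-4))*(-5/4))))² = ((1 + 44*(12*(-5*¼)))/(6*((12*(-5*¼)))*(1 + 12*(-5*¼))))² = ((1 + 44*(12*(-5/4)))/(6*((12*(-5/4)))*(1 + 12*(-5/4))))² = ((⅙)*(1 + 44*(-15))/(-15*(1 - 15)))² = ((⅙)*(-1/15)*(1 - 660)/(-14))² = ((⅙)*(-1/15)*(-1/14)*(-659))² = (-659/1260)² = 434281/1587600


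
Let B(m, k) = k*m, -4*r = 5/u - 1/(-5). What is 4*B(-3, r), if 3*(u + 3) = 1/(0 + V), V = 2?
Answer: -399/85 ≈ -4.6941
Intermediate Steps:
u = -17/6 (u = -3 + 1/(3*(0 + 2)) = -3 + (⅓)/2 = -3 + (⅓)*(½) = -3 + ⅙ = -17/6 ≈ -2.8333)
r = 133/340 (r = -(5/(-17/6) - 1/(-5))/4 = -(5*(-6/17) - 1*(-⅕))/4 = -(-30/17 + ⅕)/4 = -¼*(-133/85) = 133/340 ≈ 0.39118)
4*B(-3, r) = 4*((133/340)*(-3)) = 4*(-399/340) = -399/85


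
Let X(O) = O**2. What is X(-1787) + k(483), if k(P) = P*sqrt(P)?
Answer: 3193369 + 483*sqrt(483) ≈ 3.2040e+6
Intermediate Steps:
k(P) = P**(3/2)
X(-1787) + k(483) = (-1787)**2 + 483**(3/2) = 3193369 + 483*sqrt(483)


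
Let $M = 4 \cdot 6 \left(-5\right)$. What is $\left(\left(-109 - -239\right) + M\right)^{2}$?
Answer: $100$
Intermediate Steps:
$M = -120$ ($M = 24 \left(-5\right) = -120$)
$\left(\left(-109 - -239\right) + M\right)^{2} = \left(\left(-109 - -239\right) - 120\right)^{2} = \left(\left(-109 + 239\right) - 120\right)^{2} = \left(130 - 120\right)^{2} = 10^{2} = 100$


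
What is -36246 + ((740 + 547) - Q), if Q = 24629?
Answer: -59588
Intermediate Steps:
-36246 + ((740 + 547) - Q) = -36246 + ((740 + 547) - 1*24629) = -36246 + (1287 - 24629) = -36246 - 23342 = -59588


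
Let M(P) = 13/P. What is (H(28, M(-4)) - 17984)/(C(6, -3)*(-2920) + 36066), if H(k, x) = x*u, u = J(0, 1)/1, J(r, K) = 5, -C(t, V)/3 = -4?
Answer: -72001/4104 ≈ -17.544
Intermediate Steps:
C(t, V) = 12 (C(t, V) = -3*(-4) = 12)
u = 5 (u = 5/1 = 5*1 = 5)
H(k, x) = 5*x (H(k, x) = x*5 = 5*x)
(H(28, M(-4)) - 17984)/(C(6, -3)*(-2920) + 36066) = (5*(13/(-4)) - 17984)/(12*(-2920) + 36066) = (5*(13*(-1/4)) - 17984)/(-35040 + 36066) = (5*(-13/4) - 17984)/1026 = (-65/4 - 17984)*(1/1026) = -72001/4*1/1026 = -72001/4104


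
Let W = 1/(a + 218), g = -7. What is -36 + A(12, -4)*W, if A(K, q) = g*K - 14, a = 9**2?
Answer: -10862/299 ≈ -36.328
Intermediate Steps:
a = 81
A(K, q) = -14 - 7*K (A(K, q) = -7*K - 14 = -14 - 7*K)
W = 1/299 (W = 1/(81 + 218) = 1/299 ≈ 0.0033445)
-36 + A(12, -4)*W = -36 + (-14 - 7*12)*(1/299) = -36 + (-14 - 84)*(1/299) = -36 - 98*1/299 = -36 - 98/299 = -10862/299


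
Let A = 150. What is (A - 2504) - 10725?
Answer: -13079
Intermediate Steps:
(A - 2504) - 10725 = (150 - 2504) - 10725 = -2354 - 10725 = -13079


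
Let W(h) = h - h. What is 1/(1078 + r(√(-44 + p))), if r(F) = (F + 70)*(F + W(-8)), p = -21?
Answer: 1013/1344669 - 70*I*√65/1344669 ≈ 0.00075334 - 0.0004197*I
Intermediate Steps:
W(h) = 0
r(F) = F*(70 + F) (r(F) = (F + 70)*(F + 0) = (70 + F)*F = F*(70 + F))
1/(1078 + r(√(-44 + p))) = 1/(1078 + √(-44 - 21)*(70 + √(-44 - 21))) = 1/(1078 + √(-65)*(70 + √(-65))) = 1/(1078 + (I*√65)*(70 + I*√65)) = 1/(1078 + I*√65*(70 + I*√65))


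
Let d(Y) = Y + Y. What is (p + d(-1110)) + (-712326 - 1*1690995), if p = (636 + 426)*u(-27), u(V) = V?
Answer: -2434215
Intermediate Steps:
d(Y) = 2*Y
p = -28674 (p = (636 + 426)*(-27) = 1062*(-27) = -28674)
(p + d(-1110)) + (-712326 - 1*1690995) = (-28674 + 2*(-1110)) + (-712326 - 1*1690995) = (-28674 - 2220) + (-712326 - 1690995) = -30894 - 2403321 = -2434215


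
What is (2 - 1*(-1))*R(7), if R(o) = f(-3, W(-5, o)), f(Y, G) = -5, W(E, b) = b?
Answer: -15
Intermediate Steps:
R(o) = -5
(2 - 1*(-1))*R(7) = (2 - 1*(-1))*(-5) = (2 + 1)*(-5) = 3*(-5) = -15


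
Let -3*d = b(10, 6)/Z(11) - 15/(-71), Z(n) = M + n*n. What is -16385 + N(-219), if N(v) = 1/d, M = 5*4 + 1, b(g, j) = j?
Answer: -98381/6 ≈ -16397.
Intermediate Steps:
M = 21 (M = 20 + 1 = 21)
Z(n) = 21 + n² (Z(n) = 21 + n*n = 21 + n²)
d = -6/71 (d = -(6/(21 + 11²) - 15/(-71))/3 = -(6/(21 + 121) - 15*(-1/71))/3 = -(6/142 + 15/71)/3 = -(6*(1/142) + 15/71)/3 = -(3/71 + 15/71)/3 = -⅓*18/71 = -6/71 ≈ -0.084507)
N(v) = -71/6 (N(v) = 1/(-6/71) = -71/6)
-16385 + N(-219) = -16385 - 71/6 = -98381/6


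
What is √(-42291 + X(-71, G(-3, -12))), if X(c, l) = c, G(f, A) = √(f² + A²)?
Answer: I*√42362 ≈ 205.82*I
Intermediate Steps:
G(f, A) = √(A² + f²)
√(-42291 + X(-71, G(-3, -12))) = √(-42291 - 71) = √(-42362) = I*√42362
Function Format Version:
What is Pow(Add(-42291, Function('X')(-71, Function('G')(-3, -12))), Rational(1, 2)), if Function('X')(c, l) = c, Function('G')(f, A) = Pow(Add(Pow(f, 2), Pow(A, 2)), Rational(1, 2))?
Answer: Mul(I, Pow(42362, Rational(1, 2))) ≈ Mul(205.82, I)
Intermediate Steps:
Function('G')(f, A) = Pow(Add(Pow(A, 2), Pow(f, 2)), Rational(1, 2))
Pow(Add(-42291, Function('X')(-71, Function('G')(-3, -12))), Rational(1, 2)) = Pow(Add(-42291, -71), Rational(1, 2)) = Pow(-42362, Rational(1, 2)) = Mul(I, Pow(42362, Rational(1, 2)))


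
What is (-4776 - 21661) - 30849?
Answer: -57286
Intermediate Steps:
(-4776 - 21661) - 30849 = -26437 - 30849 = -57286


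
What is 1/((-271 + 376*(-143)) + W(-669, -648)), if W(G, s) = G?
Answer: -1/54708 ≈ -1.8279e-5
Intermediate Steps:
1/((-271 + 376*(-143)) + W(-669, -648)) = 1/((-271 + 376*(-143)) - 669) = 1/((-271 - 53768) - 669) = 1/(-54039 - 669) = 1/(-54708) = -1/54708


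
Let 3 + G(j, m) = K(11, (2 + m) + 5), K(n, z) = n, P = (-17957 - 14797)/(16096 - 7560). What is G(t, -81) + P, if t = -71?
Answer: 17767/4268 ≈ 4.1628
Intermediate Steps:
P = -16377/4268 (P = -32754/8536 = -32754*1/8536 = -16377/4268 ≈ -3.8372)
G(j, m) = 8 (G(j, m) = -3 + 11 = 8)
G(t, -81) + P = 8 - 16377/4268 = 17767/4268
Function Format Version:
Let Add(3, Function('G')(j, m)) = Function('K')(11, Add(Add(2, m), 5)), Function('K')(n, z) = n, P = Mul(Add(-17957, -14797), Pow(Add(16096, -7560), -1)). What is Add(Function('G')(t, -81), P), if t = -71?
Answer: Rational(17767, 4268) ≈ 4.1628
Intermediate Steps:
P = Rational(-16377, 4268) (P = Mul(-32754, Pow(8536, -1)) = Mul(-32754, Rational(1, 8536)) = Rational(-16377, 4268) ≈ -3.8372)
Function('G')(j, m) = 8 (Function('G')(j, m) = Add(-3, 11) = 8)
Add(Function('G')(t, -81), P) = Add(8, Rational(-16377, 4268)) = Rational(17767, 4268)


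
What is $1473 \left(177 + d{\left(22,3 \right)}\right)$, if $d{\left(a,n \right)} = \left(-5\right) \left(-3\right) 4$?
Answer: $349101$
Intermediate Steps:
$d{\left(a,n \right)} = 60$ ($d{\left(a,n \right)} = 15 \cdot 4 = 60$)
$1473 \left(177 + d{\left(22,3 \right)}\right) = 1473 \left(177 + 60\right) = 1473 \cdot 237 = 349101$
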